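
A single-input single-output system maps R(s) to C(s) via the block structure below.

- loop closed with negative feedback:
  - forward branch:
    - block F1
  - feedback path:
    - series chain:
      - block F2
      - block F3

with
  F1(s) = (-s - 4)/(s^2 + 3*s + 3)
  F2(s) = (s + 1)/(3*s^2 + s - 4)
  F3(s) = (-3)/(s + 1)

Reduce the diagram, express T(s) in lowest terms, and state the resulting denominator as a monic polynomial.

1. cascade F2, F3 = (-3)/(3*s^2 + s - 4)
2. close the feedback loop around F1, (F2*F3) = (-3*s^3 - 13*s^2 + 16)/(3*s^4 + 10*s^3 + 8*s^2 - 6*s)
T(s) is the step-2 result (common factors already cancelled). Leading coefficient of the denominator: 3. Divide through by 3 for the monic polynomial.

Therefore the answer is s^4 + 10*s^3/3 + 8*s^2/3 - 2*s.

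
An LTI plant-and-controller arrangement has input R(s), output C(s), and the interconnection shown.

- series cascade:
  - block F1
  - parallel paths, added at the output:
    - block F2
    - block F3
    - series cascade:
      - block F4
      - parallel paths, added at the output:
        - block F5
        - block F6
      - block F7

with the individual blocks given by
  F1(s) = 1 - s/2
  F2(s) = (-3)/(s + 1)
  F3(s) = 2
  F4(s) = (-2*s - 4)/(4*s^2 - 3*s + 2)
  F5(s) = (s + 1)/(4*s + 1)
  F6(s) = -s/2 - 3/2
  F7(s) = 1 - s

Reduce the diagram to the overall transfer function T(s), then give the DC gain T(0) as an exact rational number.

(1) reduce the parallel group F5, F6, giving (-4*s^2 - 11*s - 1)/(8*s + 2)
(2) combine F4, (F5+F6), F7 in series, giving (-4*s^4 - 15*s^3 - 4*s^2 + 21*s + 2)/(16*s^3 - 8*s^2 + 5*s + 2)
(3) sum the parallel branches F2, F3, (F4*(F5+F6)*F7), giving (-4*s^5 + 13*s^4 - 51*s^3 + 35*s^2 + 22*s)/(16*s^4 + 8*s^3 - 3*s^2 + 7*s + 2)
(4) combine F1, (F2+F3+(F4*(F5+F6)*F7)) in series, giving (4*s^6 - 21*s^5 + 77*s^4 - 137*s^3 + 48*s^2 + 44*s)/(32*s^4 + 16*s^3 - 6*s^2 + 14*s + 4)
Evaluating the step-4 result (the overall T(s)) at s = 0 gives T(0) = 0/4 = 0.

Answer: 0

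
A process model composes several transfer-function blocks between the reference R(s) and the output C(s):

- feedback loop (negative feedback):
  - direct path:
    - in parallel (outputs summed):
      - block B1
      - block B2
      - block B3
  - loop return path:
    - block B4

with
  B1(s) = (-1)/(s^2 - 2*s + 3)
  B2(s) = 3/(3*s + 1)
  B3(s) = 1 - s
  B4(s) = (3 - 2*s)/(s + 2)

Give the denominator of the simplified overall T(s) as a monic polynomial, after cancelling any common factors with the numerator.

Answer: s^5 - 11*s^4/3 + 43*s^3/6 - 10*s^2/3 - 10*s/3 + 13/2

Working:
[1] combine B1, B2, B3 in parallel; result (-3*s^4 + 8*s^3 - 9*s^2 - 5*s + 11)/(3*s^3 - 5*s^2 + 7*s + 3)
[2] reduce the feedback loop with forward (B1+B2+B3) and return B4; result (-3*s^5 + 2*s^4 + 7*s^3 - 23*s^2 + s + 22)/(6*s^5 - 22*s^4 + 43*s^3 - 20*s^2 - 20*s + 39)
Step 2 gives the fully reduced T(s), with no common factor left to cancel. The denominator's leading coefficient is 6, so divide each of its coefficients by 6 to get the monic form.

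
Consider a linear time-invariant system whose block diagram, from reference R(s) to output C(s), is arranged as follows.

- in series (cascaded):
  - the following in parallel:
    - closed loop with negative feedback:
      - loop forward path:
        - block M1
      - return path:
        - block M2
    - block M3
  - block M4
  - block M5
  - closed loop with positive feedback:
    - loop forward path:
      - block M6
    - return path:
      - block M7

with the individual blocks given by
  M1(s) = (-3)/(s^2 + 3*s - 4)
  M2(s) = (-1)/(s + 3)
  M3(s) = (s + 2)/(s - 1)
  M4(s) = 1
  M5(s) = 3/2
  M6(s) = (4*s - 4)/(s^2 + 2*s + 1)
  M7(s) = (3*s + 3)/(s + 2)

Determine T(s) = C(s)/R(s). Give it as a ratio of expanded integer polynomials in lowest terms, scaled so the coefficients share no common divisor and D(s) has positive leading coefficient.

Reducing step by step:

[1] close the feedback loop around M1, M2, giving (-3*s - 9)/(s^3 + 6*s^2 + 5*s - 9)
[2] sum the parallel branches [M1/(1+M1*M2)], M3, giving (s^4 + 8*s^3 + 14*s^2 - 5*s - 9)/(s^4 + 5*s^3 - s^2 - 14*s + 9)
[3] close the feedback loop around M6, M7, giving (4*s^2 + 4*s - 8)/(s^3 - 8*s^2 + 5*s + 14)
[4] cascade ([M1/(1+M1*M2)]+M3), M4, M5, [M6/(1-M6*M7)], giving the overall T(s)

Answer: (6*s^5 + 60*s^4 + 180*s^3 + 138*s^2 - 114*s - 108)/(s^6 - 2*s^5 - 38*s^4 - 5*s^3 + 181*s^2 + 25*s - 126)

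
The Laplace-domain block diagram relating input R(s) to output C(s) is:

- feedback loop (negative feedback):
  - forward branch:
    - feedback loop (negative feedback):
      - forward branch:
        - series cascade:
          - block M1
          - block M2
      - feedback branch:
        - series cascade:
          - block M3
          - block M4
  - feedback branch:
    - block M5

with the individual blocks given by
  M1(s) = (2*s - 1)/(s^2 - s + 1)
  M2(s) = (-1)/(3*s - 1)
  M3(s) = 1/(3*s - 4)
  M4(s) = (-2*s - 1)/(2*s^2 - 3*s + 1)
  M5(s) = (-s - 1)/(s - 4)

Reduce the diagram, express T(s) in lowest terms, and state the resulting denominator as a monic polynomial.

First reduce the diagram to T(s).

Step 1 - series reduction of M1, M2, giving (1 - 2*s)/(3*s^3 - 4*s^2 + 4*s - 1)
Step 2 - multiply M3, M4 (series), giving (-2*s - 1)/(6*s^3 - 17*s^2 + 15*s - 4)
Step 3 - feedback reduction of (M1*M2), (M3*M4), giving (-6*s^3 + 17*s^2 - 15*s + 4)/(9*s^5 - 33*s^4 + 52*s^3 - 47*s^2 + 25*s - 3)
Step 4 - collapse the loop ([(M1*M2)/(1+(M1*M2)*(M3*M4))] forward, M5 return), giving (-6*s^4 + 41*s^3 - 83*s^2 + 64*s - 16)/(9*s^6 - 69*s^5 + 190*s^4 - 266*s^3 + 211*s^2 - 92*s + 8)
No further cancellation is possible in the step-4 result, so that is T(s). Its denominator becomes monic after dividing by the leading coefficient 9.

Answer: s^6 - 23*s^5/3 + 190*s^4/9 - 266*s^3/9 + 211*s^2/9 - 92*s/9 + 8/9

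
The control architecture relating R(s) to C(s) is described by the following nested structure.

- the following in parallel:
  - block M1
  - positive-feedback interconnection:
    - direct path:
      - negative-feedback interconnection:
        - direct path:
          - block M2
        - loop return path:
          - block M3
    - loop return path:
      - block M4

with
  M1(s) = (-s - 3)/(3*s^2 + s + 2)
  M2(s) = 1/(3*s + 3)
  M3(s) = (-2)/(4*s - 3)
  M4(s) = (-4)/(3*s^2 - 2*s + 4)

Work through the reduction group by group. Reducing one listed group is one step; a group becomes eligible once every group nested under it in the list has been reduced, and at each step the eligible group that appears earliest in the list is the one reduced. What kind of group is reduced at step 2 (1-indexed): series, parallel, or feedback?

1. apply the feedback formula to M2, M3
2. close the feedback loop around [M2/(1+M2*M3)], M4
3. parallel reduction of M1, [[M2/(1+M2*M3)]/(1-[M2/(1+M2*M3)]*M4)]
At step 2 the group reduced is feedback.

Hence the answer: feedback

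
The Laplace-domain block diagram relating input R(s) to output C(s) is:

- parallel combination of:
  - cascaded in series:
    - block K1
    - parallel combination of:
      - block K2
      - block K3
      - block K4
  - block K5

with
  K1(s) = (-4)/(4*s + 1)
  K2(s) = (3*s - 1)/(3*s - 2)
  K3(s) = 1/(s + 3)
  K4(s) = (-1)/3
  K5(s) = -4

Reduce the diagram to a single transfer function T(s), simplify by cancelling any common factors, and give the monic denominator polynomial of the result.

Reducing step by step:

Step 1: sum the parallel branches K2, K3, K4: (6*s^2 + 26*s - 9)/(9*s^2 + 21*s - 18)
Step 2: combine K1, (K2+K3+K4) in series: (-24*s^2 - 104*s + 36)/(36*s^3 + 93*s^2 - 51*s - 18)
Step 3: reduce the parallel group (K1*(K2+K3+K4)), K5: (-144*s^3 - 396*s^2 + 100*s + 108)/(36*s^3 + 93*s^2 - 51*s - 18)
The result of step 3 is T(s) in lowest terms. Its denominator has leading coefficient 36; dividing the denominator through by 36 makes it monic.

Answer: s^3 + 31*s^2/12 - 17*s/12 - 1/2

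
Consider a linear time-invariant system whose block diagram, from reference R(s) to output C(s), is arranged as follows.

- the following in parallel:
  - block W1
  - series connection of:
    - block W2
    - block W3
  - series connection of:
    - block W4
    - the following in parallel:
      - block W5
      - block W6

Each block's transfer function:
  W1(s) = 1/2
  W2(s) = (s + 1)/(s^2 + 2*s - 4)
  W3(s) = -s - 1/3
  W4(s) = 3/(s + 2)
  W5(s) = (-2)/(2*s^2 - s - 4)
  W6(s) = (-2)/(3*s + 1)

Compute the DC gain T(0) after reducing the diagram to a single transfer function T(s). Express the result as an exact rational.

Answer: -5/3

Working:
Step 1: cascade W2, W3: (-3*s^2 - 4*s - 1)/(3*s^2 + 6*s - 12)
Step 2: reduce the parallel group W5, W6: (-4*s^2 - 4*s + 6)/(6*s^3 - s^2 - 13*s - 4)
Step 3: combine W4, (W5+W6) in series: (-12*s^2 - 12*s + 18)/(6*s^4 + 11*s^3 - 15*s^2 - 30*s - 8)
Step 4: sum the parallel branches W1, (W2*W3), (W4*(W5+W6)): (-18*s^6 - 45*s^5 - 133*s^4 - 250*s^3 + 546*s^2 + 940*s - 320)/(36*s^6 + 138*s^5 - 102*s^4 - 624*s^3 - 48*s^2 + 624*s + 192)
DC gain: substitute s = 0 into T(s) from step 4: T(0) = -320/192 = -5/3.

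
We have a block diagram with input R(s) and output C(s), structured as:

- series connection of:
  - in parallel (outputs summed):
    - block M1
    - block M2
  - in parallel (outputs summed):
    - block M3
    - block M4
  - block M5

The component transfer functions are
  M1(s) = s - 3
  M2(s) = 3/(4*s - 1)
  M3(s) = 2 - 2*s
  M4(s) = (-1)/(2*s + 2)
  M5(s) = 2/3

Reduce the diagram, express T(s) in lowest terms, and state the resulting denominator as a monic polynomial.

Reducing step by step:

(1) add M1, M2 (parallel): (4*s^2 - 13*s + 6)/(4*s - 1)
(2) parallel reduction of M3, M4: (3 - 4*s^2)/(2*s + 2)
(3) series reduction of (M1+M2), (M3+M4), M5: (-16*s^4 + 52*s^3 - 12*s^2 - 39*s + 18)/(12*s^2 + 9*s - 3)
The result of step 3 is T(s) in lowest terms. Its denominator has leading coefficient 12; dividing the denominator through by 12 makes it monic.

Answer: s^2 + 3*s/4 - 1/4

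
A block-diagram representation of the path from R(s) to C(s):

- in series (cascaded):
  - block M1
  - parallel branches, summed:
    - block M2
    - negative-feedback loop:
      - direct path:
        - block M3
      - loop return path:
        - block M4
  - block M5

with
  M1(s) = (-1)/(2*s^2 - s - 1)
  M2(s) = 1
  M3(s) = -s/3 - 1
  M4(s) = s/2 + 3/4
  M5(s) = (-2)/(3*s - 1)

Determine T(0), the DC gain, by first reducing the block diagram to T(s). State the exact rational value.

Reducing step by step:

1. feedback reduction of M3, M4; result (4*s + 12)/(2*s^2 + 9*s - 3)
2. sum the parallel branches M2, [M3/(1+M3*M4)]; result (2*s^2 + 13*s + 9)/(2*s^2 + 9*s - 3)
3. combine M1, (M2+[M3/(1+M3*M4)]), M5 in series; result (4*s^2 + 26*s + 18)/(12*s^5 + 44*s^4 - 67*s^3 - s^2 + 15*s - 3)
Step 3 gives the overall T(s). Then T(0) = 18/(-3) = -6.

Answer: -6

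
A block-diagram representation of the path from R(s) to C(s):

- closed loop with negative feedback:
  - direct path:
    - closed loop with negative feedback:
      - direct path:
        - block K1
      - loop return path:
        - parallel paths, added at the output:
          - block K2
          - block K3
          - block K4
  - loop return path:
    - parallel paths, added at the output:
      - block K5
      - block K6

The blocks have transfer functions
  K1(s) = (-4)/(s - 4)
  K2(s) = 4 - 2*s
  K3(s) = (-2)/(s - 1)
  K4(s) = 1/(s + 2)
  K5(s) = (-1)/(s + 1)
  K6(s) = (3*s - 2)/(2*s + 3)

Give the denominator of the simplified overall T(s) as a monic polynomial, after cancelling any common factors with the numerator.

First reduce the diagram to T(s).

[1] add K2, K3, K4 (parallel) = (-2*s^3 + 2*s^2 + 7*s - 13)/(s^2 + s - 2)
[2] close the feedback loop around K1, (K2+K3+K4) = (-4*s^2 - 4*s + 8)/(9*s^3 - 11*s^2 - 34*s + 60)
[3] reduce the parallel group K5, K6 = (3*s^2 - s - 5)/(2*s^2 + 5*s + 3)
[4] collapse the loop ([K1/(1+K1*(K2+K3+K4))] forward, (K5+K6) return) = (-8*s^4 - 28*s^3 - 16*s^2 + 28*s + 24)/(18*s^5 + 11*s^4 - 104*s^3 - 35*s^2 + 210*s + 140)
No further cancellation is possible in the step-4 result, so that is T(s). Its denominator becomes monic after dividing by the leading coefficient 18.

Answer: s^5 + 11*s^4/18 - 52*s^3/9 - 35*s^2/18 + 35*s/3 + 70/9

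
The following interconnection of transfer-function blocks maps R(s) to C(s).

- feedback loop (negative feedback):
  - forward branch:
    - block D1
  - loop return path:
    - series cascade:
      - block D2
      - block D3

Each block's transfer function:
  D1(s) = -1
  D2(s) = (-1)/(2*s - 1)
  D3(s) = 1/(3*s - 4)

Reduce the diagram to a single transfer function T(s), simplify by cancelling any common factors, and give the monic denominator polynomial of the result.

[1] reduce the series chain D2, D3: (-1)/(6*s^2 - 11*s + 4)
[2] apply the feedback formula to D1, (D2*D3): (-6*s^2 + 11*s - 4)/(6*s^2 - 11*s + 5)
No further cancellation is possible in the step-2 result, so that is T(s). Its denominator becomes monic after dividing by the leading coefficient 6.

Final answer: s^2 - 11*s/6 + 5/6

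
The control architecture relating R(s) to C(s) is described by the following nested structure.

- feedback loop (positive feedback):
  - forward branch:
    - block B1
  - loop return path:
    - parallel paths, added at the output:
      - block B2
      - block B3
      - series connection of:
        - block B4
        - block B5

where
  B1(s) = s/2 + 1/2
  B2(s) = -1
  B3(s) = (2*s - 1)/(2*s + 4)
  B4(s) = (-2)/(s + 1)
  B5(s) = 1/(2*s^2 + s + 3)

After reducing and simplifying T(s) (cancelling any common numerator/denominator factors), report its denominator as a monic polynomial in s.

Step 1. series reduction of B4, B5 gives (-2)/(2*s^3 + 3*s^2 + 4*s + 3)
Step 2. reduce the parallel group B2, B3, (B4*B5) gives (-10*s^3 - 15*s^2 - 24*s - 23)/(4*s^4 + 14*s^3 + 20*s^2 + 22*s + 12)
Step 3. feedback reduction of B1, (B2+B3+(B4*B5)) gives (4*s^4 + 14*s^3 + 20*s^2 + 22*s + 12)/(18*s^3 + 35*s^2 + 44*s + 47)
The result of step 3 is T(s) in lowest terms. Its denominator has leading coefficient 18; dividing the denominator through by 18 makes it monic.

Therefore the answer is s^3 + 35*s^2/18 + 22*s/9 + 47/18.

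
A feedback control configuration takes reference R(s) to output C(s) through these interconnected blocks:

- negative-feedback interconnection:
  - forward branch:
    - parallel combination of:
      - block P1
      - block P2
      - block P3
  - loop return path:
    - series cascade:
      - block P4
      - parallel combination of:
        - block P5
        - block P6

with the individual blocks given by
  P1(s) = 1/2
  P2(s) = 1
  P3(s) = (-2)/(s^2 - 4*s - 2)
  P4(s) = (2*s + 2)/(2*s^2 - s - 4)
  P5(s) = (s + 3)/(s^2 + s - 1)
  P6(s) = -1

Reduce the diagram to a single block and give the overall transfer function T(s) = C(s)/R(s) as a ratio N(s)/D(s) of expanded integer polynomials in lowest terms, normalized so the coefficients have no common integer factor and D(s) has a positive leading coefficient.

[1] parallel reduction of P1, P2, P3; result (3*s^2 - 12*s - 10)/(2*s^2 - 8*s - 4)
[2] combine P5, P6 in parallel; result (4 - s^2)/(s^2 + s - 1)
[3] combine P4, (P5+P6) in series; result (-2*s^3 - 2*s^2 + 8*s + 8)/(2*s^4 + s^3 - 7*s^2 - 3*s + 4)
[4] close the feedback loop around (P1+P2+P3), (P4*(P5+P6)); the result is T(s) itself (integer coefficients, no common factor, positive leading denominator coefficient)

Hence the answer: (6*s^6 - 21*s^5 - 53*s^4 + 65*s^3 + 118*s^2 - 18*s - 40)/(4*s^6 - 20*s^5 - 12*s^4 + 114*s^3 + 8*s^2 - 196*s - 96)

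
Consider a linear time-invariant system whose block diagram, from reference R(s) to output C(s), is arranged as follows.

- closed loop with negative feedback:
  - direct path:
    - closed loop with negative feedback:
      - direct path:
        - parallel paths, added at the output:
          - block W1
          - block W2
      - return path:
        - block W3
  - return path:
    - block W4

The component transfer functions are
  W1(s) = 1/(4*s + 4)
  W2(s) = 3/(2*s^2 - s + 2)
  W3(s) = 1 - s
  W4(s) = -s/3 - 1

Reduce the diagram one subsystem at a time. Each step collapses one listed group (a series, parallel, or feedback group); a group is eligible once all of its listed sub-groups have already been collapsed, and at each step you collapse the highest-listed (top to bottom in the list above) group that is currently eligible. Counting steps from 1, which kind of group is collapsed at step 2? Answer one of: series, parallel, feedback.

Step 1. reduce the parallel group W1, W2
Step 2. feedback reduction of (W1+W2), W3
Step 3. feedback reduction of [(W1+W2)/(1+(W1+W2)*W3)], W4
Step 2: feedback.

Hence the answer: feedback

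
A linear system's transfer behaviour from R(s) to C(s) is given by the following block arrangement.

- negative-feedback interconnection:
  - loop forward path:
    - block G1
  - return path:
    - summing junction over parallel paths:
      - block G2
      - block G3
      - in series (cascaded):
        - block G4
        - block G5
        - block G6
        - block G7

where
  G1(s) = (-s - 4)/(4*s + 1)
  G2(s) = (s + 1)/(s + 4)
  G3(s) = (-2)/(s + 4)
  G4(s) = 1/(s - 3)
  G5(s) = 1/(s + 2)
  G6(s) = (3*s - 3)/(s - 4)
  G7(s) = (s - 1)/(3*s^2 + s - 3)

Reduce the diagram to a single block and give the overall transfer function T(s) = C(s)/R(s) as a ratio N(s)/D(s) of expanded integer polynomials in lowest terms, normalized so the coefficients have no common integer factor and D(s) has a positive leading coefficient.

Step 1. combine G4, G5, G6, G7 in series gives (3*s^2 - 6*s + 3)/(3*s^5 - 14*s^4 - 14*s^3 + 85*s^2 + 30*s - 72)
Step 2. add G2, G3, (G4*G5*G6*G7) (parallel) gives (3*s^6 - 17*s^5 + 102*s^3 - 49*s^2 - 123*s + 84)/(3*s^6 - 2*s^5 - 70*s^4 + 29*s^3 + 370*s^2 + 48*s - 288)
Step 3. collapse the loop (G1 forward, (G2+G3+(G4*G5*G6*G7)) return): this yields T(s), and no further normalization is needed

Answer: (-3*s^6 + 2*s^5 + 70*s^4 - 29*s^3 - 370*s^2 - 48*s + 288)/(9*s^6 - 36*s^5 - 70*s^4 + 224*s^3 + 254*s^2 - 135*s - 156)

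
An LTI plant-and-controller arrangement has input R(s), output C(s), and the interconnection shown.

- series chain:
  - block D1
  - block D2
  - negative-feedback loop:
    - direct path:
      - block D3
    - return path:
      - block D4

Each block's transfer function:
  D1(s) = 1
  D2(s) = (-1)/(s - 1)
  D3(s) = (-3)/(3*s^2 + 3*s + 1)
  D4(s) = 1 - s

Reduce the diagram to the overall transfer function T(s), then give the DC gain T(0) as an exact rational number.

Answer: 3/2

Working:
1. reduce the feedback loop with forward D3 and return D4 -> (-3)/(3*s^2 + 6*s - 2)
2. combine D1, D2, [D3/(1+D3*D4)] in series -> 3/(3*s^3 + 3*s^2 - 8*s + 2)
The step-2 result is T(s). Setting s = 0: T(0) = 3/2.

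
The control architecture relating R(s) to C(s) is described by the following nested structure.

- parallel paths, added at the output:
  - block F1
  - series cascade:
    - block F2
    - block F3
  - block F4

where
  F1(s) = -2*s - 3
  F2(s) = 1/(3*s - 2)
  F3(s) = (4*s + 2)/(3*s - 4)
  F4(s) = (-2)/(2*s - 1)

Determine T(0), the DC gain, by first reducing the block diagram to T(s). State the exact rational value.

(1) combine F2, F3 in series: (4*s + 2)/(9*s^2 - 18*s + 8)
(2) reduce the parallel group F1, (F2*F3), F4: (-36*s^4 + 36*s^3 + 57*s^2 - 50*s + 6)/(18*s^3 - 45*s^2 + 34*s - 8)
DC gain: substitute s = 0 into T(s) from step 2: T(0) = 6/(-8) = -3/4.

Final answer: -3/4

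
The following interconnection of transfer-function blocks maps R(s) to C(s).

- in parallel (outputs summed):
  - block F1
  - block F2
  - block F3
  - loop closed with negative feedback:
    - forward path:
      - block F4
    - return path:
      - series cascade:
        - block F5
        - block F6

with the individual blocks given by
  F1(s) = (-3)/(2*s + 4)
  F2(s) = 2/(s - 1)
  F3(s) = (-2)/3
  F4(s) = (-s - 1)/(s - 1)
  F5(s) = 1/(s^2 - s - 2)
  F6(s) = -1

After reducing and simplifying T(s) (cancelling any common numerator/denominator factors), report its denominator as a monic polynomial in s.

1. multiply F5, F6 (series) -> (-1)/(s^2 - s - 2)
2. apply the feedback formula to F4, (F5*F6) -> (-s^2 + s + 2)/(s^2 - 3*s + 3)
3. parallel reduction of F1, F2, F3, [F4/(1+F4*(F5*F6))] -> (-10*s^4 + 11*s^3 + 62*s^2 - 126*s + 99)/(6*s^4 - 12*s^3 - 12*s^2 + 54*s - 36)
T(s) is the step-3 result (common factors already cancelled). Leading coefficient of the denominator: 6. Divide through by 6 for the monic polynomial.

Final answer: s^4 - 2*s^3 - 2*s^2 + 9*s - 6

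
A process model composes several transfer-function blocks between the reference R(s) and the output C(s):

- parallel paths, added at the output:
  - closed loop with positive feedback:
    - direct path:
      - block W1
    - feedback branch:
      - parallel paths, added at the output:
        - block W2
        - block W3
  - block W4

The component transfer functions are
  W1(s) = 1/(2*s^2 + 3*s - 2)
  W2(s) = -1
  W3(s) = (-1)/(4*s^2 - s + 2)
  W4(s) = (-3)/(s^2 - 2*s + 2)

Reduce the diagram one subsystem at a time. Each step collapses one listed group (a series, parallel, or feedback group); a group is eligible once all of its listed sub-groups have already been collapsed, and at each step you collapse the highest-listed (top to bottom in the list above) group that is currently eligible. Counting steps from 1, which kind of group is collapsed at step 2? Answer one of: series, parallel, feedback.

(1) sum the parallel branches W2, W3
(2) feedback reduction of W1, (W2+W3)
(3) add [W1/(1-W1*(W2+W3))], W4 (parallel)
So the answer for step 2 is feedback.

Hence the answer: feedback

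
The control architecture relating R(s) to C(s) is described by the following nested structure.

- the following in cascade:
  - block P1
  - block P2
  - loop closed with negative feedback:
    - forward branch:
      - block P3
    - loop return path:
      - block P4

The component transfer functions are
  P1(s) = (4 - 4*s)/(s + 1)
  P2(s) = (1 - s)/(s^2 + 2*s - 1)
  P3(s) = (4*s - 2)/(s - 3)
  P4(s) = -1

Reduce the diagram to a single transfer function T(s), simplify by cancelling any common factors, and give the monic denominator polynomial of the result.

Step 1. reduce the feedback loop with forward P3 and return P4, giving (2 - 4*s)/(3*s + 1)
Step 2. reduce the series chain P1, P2, [P3/(1+P3*P4)], giving (-16*s^3 + 40*s^2 - 32*s + 8)/(3*s^4 + 10*s^3 + 6*s^2 - 2*s - 1)
Step 2 gives the fully reduced T(s), with no common factor left to cancel. The denominator's leading coefficient is 3, so divide each of its coefficients by 3 to get the monic form.

Hence the answer: s^4 + 10*s^3/3 + 2*s^2 - 2*s/3 - 1/3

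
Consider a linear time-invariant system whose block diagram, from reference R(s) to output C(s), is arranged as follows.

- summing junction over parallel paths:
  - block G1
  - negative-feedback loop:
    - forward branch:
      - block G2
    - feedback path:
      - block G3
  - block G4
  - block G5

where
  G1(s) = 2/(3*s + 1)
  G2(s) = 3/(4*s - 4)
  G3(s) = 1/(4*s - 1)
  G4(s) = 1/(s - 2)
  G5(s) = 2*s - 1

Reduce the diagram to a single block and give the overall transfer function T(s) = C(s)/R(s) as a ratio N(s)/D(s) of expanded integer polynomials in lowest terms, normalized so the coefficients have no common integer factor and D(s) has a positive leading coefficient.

The answer is (96*s^5 - 328*s^4 + 434*s^3 - 296*s^2 + 53*s - 1)/(48*s^4 - 140*s^3 + 89*s^2 + 5*s - 14).

Reasoning:
Step 1: close the feedback loop around G2, G3 gives (12*s - 3)/(16*s^2 - 20*s + 7)
Step 2: combine G1, [G2/(1+G2*G3)], G4, G5 in parallel; the result is T(s) itself (integer coefficients, no common factor, positive leading denominator coefficient)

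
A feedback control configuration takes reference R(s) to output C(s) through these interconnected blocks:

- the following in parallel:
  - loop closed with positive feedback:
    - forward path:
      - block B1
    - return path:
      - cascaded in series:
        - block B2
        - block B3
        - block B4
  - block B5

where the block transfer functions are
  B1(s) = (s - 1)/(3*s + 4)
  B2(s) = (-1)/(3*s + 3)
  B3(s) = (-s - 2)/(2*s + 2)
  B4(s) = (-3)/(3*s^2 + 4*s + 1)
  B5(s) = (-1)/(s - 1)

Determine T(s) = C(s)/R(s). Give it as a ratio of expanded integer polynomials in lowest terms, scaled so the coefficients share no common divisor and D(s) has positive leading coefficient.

[1] reduce the series chain B2, B3, B4; result (-s - 2)/(6*s^4 + 20*s^3 + 24*s^2 + 12*s + 2)
[2] close the feedback loop around B1, (B2*B3*B4); result (6*s^5 + 14*s^4 + 4*s^3 - 12*s^2 - 10*s - 2)/(18*s^5 + 84*s^4 + 152*s^3 + 133*s^2 + 55*s + 6)
[3] sum the parallel branches [B1/(1-B1*(B2*B3*B4))], B5, which is the overall transfer function T(s) = C(s)/R(s) in lowest terms

Answer: (6*s^6 - 10*s^5 - 94*s^4 - 168*s^3 - 131*s^2 - 47*s - 4)/(18*s^6 + 66*s^5 + 68*s^4 - 19*s^3 - 78*s^2 - 49*s - 6)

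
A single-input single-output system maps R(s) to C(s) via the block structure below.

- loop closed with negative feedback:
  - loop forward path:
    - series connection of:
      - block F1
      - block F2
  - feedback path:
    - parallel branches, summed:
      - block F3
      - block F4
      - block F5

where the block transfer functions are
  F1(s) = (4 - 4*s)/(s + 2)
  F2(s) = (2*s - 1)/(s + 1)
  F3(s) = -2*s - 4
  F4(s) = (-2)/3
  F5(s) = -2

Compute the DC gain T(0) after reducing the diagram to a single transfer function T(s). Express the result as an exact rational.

Step 1. cascade F1, F2 gives (-8*s^2 + 12*s - 4)/(s^2 + 3*s + 2)
Step 2. reduce the parallel group F3, F4, F5 gives -2*s - 20/3
Step 3. collapse the loop ((F1*F2) forward, (F3+F4+F5) return) gives (-24*s^2 + 36*s - 12)/(48*s^3 + 91*s^2 - 207*s + 86)
DC gain: substitute s = 0 into T(s) from step 3: T(0) = -12/86 = -6/43.

Final answer: -6/43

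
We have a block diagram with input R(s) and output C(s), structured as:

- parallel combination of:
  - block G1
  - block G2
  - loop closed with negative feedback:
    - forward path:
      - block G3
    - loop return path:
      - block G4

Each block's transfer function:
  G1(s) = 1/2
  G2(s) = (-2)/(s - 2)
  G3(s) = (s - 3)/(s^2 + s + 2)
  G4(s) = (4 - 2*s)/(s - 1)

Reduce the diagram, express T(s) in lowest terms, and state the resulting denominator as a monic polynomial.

Reducing step by step:

(1) close the feedback loop around G3, G4, giving (s^2 - 4*s + 3)/(s^3 - 2*s^2 + 11*s - 14)
(2) combine G1, G2, [G3/(1+G3*G4)] in parallel, giving (s^4 - 6*s^3 + 11*s^2 - 58*s + 72)/(2*s^4 - 8*s^3 + 30*s^2 - 72*s + 56)
That last expression is T(s), already simplified. Scaling its denominator by 1/2 (the reciprocal of the leading coefficient) yields the monic denominator.

Answer: s^4 - 4*s^3 + 15*s^2 - 36*s + 28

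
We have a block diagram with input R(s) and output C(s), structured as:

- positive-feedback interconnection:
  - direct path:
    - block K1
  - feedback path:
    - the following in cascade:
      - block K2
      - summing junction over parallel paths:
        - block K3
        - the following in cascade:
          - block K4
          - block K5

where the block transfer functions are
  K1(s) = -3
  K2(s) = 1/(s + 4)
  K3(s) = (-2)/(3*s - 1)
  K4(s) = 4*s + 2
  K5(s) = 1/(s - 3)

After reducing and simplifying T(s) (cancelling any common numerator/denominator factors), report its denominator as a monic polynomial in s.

Reducing step by step:

[1] reduce the series chain K4, K5 -> (4*s + 2)/(s - 3)
[2] sum the parallel branches K3, (K4*K5) -> (12*s^2 + 4)/(3*s^2 - 10*s + 3)
[3] cascade K2, (K3+(K4*K5)) -> (12*s^2 + 4)/(3*s^3 + 2*s^2 - 37*s + 12)
[4] collapse the loop (K1 forward, (K2*(K3+(K4*K5))) return) -> (-9*s^3 - 6*s^2 + 111*s - 36)/(3*s^3 + 38*s^2 - 37*s + 24)
The result of step 4 is T(s) in lowest terms. Its denominator has leading coefficient 3; dividing the denominator through by 3 makes it monic.

Answer: s^3 + 38*s^2/3 - 37*s/3 + 8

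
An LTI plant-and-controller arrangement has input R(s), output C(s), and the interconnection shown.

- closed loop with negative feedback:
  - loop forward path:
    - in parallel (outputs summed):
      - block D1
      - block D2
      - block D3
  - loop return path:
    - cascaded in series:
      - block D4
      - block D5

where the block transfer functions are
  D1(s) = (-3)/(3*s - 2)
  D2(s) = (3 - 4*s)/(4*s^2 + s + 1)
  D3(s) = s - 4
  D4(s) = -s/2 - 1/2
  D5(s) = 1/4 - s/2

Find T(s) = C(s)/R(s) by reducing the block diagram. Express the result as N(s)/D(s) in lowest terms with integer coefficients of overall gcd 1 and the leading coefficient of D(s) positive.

Step 1: combine D1, D2, D3 in parallel, giving (12*s^4 - 53*s^3 - 3*s^2 + 8*s - 1)/(12*s^3 - 5*s^2 + s - 2)
Step 2: series reduction of D4, D5, giving s^2/4 + s/8 - 1/8
Step 3: feedback reduction of (D1+D2+D3), (D4*D5); the result is T(s) itself (integer coefficients, no common factor, positive leading denominator coefficient)

Answer: (96*s^4 - 424*s^3 - 24*s^2 + 64*s - 8)/(24*s^6 - 94*s^5 - 71*s^4 + 162*s^3 - 31*s^2 - s - 15)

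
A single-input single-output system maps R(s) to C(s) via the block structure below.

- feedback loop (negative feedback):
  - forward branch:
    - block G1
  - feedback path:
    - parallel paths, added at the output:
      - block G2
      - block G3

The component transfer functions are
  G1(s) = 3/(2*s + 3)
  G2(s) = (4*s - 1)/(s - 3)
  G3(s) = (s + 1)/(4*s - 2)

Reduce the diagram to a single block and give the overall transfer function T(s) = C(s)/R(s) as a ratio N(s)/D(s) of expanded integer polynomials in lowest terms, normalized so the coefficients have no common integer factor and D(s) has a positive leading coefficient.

[1] reduce the parallel group G2, G3 -> (17*s^2 - 14*s - 1)/(4*s^2 - 14*s + 6)
[2] close the feedback loop around G1, (G2+G3) - this is the overall T(s), already in the required normalized form

Hence the answer: (12*s^2 - 42*s + 18)/(8*s^3 + 35*s^2 - 72*s + 15)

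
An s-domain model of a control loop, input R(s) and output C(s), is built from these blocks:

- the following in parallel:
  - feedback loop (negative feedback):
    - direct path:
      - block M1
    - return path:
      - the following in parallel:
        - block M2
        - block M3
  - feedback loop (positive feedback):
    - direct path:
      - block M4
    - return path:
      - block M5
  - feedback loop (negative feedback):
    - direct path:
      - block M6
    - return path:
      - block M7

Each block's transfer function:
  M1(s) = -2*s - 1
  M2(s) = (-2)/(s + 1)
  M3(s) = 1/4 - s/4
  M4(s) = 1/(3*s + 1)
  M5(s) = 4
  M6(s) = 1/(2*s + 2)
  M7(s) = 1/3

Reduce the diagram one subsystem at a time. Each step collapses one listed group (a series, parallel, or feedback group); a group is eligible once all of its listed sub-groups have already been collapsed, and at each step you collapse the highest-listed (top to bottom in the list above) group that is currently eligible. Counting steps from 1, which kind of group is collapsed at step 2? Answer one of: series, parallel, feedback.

Reducing step by step:

Step 1 - sum the parallel branches M2, M3
Step 2 - apply the feedback formula to M1, (M2+M3)
Step 3 - feedback reduction of M4, M5
Step 4 - close the feedback loop around M6, M7
Step 5 - combine [M1/(1+M1*(M2+M3))], [M4/(1-M4*M5)], [M6/(1+M6*M7)] in parallel
Step 2: feedback.

Answer: feedback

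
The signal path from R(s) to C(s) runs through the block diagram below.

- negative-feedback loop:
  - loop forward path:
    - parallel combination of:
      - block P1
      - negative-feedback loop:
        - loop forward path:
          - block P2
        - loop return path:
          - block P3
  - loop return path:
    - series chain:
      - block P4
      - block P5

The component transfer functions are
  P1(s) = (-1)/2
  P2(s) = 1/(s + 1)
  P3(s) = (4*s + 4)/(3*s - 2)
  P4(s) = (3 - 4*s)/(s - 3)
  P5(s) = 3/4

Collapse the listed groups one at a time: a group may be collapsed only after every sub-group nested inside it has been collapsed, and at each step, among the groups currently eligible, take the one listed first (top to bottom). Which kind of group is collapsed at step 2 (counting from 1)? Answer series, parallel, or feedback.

Answer: parallel

Working:
1. collapse the loop (P2 forward, P3 return)
2. reduce the parallel group P1, [P2/(1+P2*P3)]
3. reduce the series chain P4, P5
4. close the feedback loop around (P1+[P2/(1+P2*P3)]), (P4*P5)
Step 2 collapses a parallel group.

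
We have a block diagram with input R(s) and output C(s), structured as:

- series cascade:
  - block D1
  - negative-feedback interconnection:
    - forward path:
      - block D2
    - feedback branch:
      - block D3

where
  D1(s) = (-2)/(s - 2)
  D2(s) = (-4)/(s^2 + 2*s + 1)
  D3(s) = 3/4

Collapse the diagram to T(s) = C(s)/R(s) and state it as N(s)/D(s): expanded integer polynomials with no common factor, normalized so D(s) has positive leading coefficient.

The answer is 8/(s^3 - 6*s + 4).

Reasoning:
[1] apply the feedback formula to D2, D3, giving (-4)/(s^2 + 2*s - 2)
[2] cascade D1, [D2/(1+D2*D3)] - this is the overall T(s), already in the required normalized form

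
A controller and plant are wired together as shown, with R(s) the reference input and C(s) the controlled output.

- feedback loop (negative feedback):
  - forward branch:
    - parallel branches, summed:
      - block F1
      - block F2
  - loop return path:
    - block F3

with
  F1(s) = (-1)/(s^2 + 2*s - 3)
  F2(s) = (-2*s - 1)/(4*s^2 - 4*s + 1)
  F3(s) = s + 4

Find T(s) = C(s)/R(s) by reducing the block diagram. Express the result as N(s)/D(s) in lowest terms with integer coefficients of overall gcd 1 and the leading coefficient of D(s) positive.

(1) combine F1, F2 in parallel: (-2*s^3 - 9*s^2 + 8*s + 2)/(4*s^4 + 4*s^3 - 19*s^2 + 14*s - 3)
(2) close the feedback loop around (F1+F2), F3; the result is T(s) itself (integer coefficients, no common factor, positive leading denominator coefficient)

Therefore the answer is (-2*s^3 - 9*s^2 + 8*s + 2)/(2*s^4 - 13*s^3 - 47*s^2 + 48*s + 5).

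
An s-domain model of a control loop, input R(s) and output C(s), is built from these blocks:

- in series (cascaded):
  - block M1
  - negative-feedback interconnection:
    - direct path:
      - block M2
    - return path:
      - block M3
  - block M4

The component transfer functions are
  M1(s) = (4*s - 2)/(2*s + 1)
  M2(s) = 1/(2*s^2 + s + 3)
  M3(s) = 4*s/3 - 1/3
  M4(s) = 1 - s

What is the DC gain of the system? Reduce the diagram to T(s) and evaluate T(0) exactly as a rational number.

First reduce the diagram to T(s).

Step 1. reduce the feedback loop with forward M2 and return M3; result 3/(6*s^2 + 7*s + 8)
Step 2. cascade M1, [M2/(1+M2*M3)], M4; result (-12*s^2 + 18*s - 6)/(12*s^3 + 20*s^2 + 23*s + 8)
The step-2 result is T(s). Setting s = 0: T(0) = -6/8 = -3/4.

Answer: -3/4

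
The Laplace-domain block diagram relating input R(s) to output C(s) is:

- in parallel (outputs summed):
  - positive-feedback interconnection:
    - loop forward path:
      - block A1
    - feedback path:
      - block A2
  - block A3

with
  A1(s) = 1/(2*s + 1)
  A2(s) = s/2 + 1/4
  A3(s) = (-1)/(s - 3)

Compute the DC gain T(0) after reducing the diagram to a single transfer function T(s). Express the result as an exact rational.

[1] close the feedback loop around A1, A2 = 4/(6*s + 3)
[2] parallel reduction of [A1/(1-A1*A2)], A3 = (-2*s - 15)/(6*s^2 - 15*s - 9)
Evaluating the step-2 result (the overall T(s)) at s = 0 gives T(0) = -15/(-9) = 5/3.

Hence the answer: 5/3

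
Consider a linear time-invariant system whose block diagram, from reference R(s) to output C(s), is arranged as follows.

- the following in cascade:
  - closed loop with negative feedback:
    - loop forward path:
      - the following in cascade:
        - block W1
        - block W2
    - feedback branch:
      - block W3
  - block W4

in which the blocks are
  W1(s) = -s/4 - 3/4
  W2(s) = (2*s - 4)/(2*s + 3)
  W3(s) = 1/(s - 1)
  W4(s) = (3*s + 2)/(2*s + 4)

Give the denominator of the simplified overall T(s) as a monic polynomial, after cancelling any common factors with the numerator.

Reducing step by step:

[1] multiply W1, W2 (series) -> (-s^2 - s + 6)/(4*s + 6)
[2] close the feedback loop around (W1*W2), W3 -> (-s^3 + 7*s - 6)/(3*s^2 + s)
[3] cascade [(W1*W2)/(1+(W1*W2)*W3)], W4 -> (-3*s^4 - 2*s^3 + 21*s^2 - 4*s - 12)/(6*s^3 + 14*s^2 + 4*s)
Step 3 gives the fully reduced T(s), with no common factor left to cancel. The denominator's leading coefficient is 6, so divide each of its coefficients by 6 to get the monic form.

Answer: s^3 + 7*s^2/3 + 2*s/3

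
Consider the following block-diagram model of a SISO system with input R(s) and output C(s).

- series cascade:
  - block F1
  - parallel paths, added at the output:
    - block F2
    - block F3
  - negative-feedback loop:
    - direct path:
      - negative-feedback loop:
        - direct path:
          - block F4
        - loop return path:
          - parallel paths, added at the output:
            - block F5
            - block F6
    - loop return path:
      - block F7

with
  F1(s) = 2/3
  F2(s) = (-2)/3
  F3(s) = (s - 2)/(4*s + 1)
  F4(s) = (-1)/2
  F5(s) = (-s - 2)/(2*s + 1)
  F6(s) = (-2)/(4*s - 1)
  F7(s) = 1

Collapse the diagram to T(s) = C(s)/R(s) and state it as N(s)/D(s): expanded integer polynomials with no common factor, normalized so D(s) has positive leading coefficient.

The answer is (80*s^3 + 148*s^2 + 22*s - 16)/(432*s^3 + 576*s^2 + 81*s - 9).

Reasoning:
(1) parallel reduction of F2, F3 = (-5*s - 8)/(12*s + 3)
(2) combine F5, F6 in parallel = (-4*s^2 - 11*s)/(8*s^2 + 2*s - 1)
(3) apply the feedback formula to F4, (F5+F6) = (-8*s^2 - 2*s + 1)/(20*s^2 + 15*s - 2)
(4) close the feedback loop around [F4/(1+F4*(F5+F6))], F7 = (-8*s^2 - 2*s + 1)/(12*s^2 + 13*s - 1)
(5) cascade F1, (F2+F3), [[F4/(1+F4*(F5+F6))]/(1+[F4/(1+F4*(F5+F6))]*F7)]: this yields T(s), and no further normalization is needed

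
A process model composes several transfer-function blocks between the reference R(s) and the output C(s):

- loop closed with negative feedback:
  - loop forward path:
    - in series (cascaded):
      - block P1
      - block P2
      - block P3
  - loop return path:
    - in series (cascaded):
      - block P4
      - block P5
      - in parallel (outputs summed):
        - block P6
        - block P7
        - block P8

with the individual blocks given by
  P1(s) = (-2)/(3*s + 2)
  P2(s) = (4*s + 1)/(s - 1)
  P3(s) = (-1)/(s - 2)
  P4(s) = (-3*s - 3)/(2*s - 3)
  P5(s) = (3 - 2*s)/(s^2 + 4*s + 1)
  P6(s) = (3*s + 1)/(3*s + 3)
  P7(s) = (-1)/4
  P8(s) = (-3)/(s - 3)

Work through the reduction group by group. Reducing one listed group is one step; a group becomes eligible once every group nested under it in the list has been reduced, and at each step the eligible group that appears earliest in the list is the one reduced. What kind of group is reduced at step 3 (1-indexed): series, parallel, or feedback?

Step 1. reduce the series chain P1, P2, P3
Step 2. sum the parallel branches P6, P7, P8
Step 3. combine P4, P5, (P6+P7+P8) in series
Step 4. apply the feedback formula to (P1*P2*P3), (P4*P5*(P6+P7+P8))
The group at step 3 is a series group.

Therefore the answer is series.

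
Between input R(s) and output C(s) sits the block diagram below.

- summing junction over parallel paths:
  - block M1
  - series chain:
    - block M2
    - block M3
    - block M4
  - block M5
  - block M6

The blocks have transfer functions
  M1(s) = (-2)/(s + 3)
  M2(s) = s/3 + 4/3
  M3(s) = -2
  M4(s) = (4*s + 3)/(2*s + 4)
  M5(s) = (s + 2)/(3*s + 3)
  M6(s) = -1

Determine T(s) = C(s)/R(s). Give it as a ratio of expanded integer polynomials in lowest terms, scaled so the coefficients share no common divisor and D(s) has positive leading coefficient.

The answer is (-4*s^4 - 37*s^3 - 117*s^2 - 140*s - 54)/(3*s^3 + 18*s^2 + 33*s + 18).

Reasoning:
Step 1 - combine M2, M3, M4 in series = (-4*s^2 - 19*s - 12)/(3*s + 6)
Step 2 - combine M1, (M2*M3*M4), M5, M6 in parallel, which is the overall transfer function T(s) = C(s)/R(s) in lowest terms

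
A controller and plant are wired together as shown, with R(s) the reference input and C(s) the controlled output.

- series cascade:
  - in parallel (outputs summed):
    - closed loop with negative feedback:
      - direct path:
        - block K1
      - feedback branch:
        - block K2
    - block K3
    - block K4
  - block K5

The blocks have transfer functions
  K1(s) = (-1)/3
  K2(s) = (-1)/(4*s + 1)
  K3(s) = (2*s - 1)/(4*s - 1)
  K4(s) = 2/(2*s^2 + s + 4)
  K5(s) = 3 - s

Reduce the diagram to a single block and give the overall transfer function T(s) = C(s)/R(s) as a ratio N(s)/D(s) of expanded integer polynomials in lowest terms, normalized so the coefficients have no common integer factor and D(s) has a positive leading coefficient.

Step 1 - reduce the feedback loop with forward K1 and return K2 -> (-4*s - 1)/(12*s + 4)
Step 2 - combine [K1/(1+K1*K2)], K3, K4 in parallel -> (16*s^4 + 118*s^2 - 11*s - 20)/(96*s^4 + 56*s^3 + 188*s^2 + 12*s - 16)
Step 3 - series reduction of ([K1/(1+K1*K2)]+K3+K4), K5, giving the overall T(s)

Hence the answer: (-16*s^5 + 48*s^4 - 118*s^3 + 365*s^2 - 13*s - 60)/(96*s^4 + 56*s^3 + 188*s^2 + 12*s - 16)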